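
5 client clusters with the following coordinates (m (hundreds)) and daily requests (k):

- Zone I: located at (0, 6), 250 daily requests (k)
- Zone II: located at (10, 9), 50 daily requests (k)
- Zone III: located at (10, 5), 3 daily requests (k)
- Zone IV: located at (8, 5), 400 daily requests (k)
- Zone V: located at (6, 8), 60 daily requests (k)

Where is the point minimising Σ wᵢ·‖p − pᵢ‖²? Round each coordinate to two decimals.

The minimiser of Σwᵢ‖p−pᵢ‖² is the weighted centroid p* = (Σwᵢpᵢ)/(Σwᵢ).
Σwᵢ = 763.
Σwᵢxᵢ = 250·0 + 50·10 + 3·10 + 400·8 + 60·6 = 4090.
Σwᵢyᵢ = 250·6 + 50·9 + 3·5 + 400·5 + 60·8 = 4445.
x* = 4090/763 = 5.36, y* = 4445/763 = 5.83.

(5.36, 5.83)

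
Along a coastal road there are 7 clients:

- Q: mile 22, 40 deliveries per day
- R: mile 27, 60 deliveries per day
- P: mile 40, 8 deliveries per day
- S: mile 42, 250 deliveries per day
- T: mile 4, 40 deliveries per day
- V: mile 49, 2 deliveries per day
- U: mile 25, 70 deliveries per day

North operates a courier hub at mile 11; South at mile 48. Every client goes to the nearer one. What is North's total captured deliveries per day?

The indifferent point is the midpoint (11+48)/2 = 29.5; clients left of it (closer to North at 11) go to North, those right go to South.
  T at 4 (w=40) → North
  Q at 22 (w=40) → North
  U at 25 (w=70) → North
  R at 27 (w=60) → North
  P at 40 (w=8) → South
  S at 42 (w=250) → South
  V at 49 (w=2) → South
North captures 210; South captures 260.

210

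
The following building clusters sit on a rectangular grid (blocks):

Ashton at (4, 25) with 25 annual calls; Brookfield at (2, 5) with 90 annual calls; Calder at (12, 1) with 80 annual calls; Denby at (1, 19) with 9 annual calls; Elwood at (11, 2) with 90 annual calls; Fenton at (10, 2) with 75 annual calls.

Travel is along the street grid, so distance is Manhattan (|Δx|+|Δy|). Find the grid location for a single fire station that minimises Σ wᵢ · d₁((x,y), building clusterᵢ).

Manhattan distance separates: Σwᵢ(|x−xᵢ|+|y−yᵢ|) = Σwᵢ|x−xᵢ| + Σwᵢ|y−yᵢ|, so x and y are optimised independently as 1-D weighted medians.
Total weight W = 369; half = 184.5.
x-coordinate, sorted with cumulative weight:
  x=1 (Denby, w=9) cum 9
  x=2 (Brookfield, w=90) cum 99
  x=4 (Ashton, w=25) cum 124
  x=10 (Fenton, w=75) cum 199  ← median
  x=11 (Elwood, w=90) cum 289
  x=12 (Calder, w=80) cum 369
⇒ x* = 10
y-coordinate, sorted with cumulative weight:
  y=1 (Calder, w=80) cum 80
  y=2 (Elwood, w=90) cum 170
  y=2 (Fenton, w=75) cum 245  ← median
  y=5 (Brookfield, w=90) cum 335
  y=19 (Denby, w=9) cum 344
  y=25 (Ashton, w=25) cum 369
⇒ y* = 2

(10, 2)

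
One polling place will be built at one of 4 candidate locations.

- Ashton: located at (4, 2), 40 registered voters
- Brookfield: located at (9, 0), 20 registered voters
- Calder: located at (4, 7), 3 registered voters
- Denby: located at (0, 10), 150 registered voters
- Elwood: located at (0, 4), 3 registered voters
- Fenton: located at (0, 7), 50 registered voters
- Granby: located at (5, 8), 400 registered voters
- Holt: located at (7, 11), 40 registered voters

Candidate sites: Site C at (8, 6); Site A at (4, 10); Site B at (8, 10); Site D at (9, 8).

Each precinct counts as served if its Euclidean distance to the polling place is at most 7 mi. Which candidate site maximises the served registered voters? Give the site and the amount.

Site A, covering 643

Coverage radius r = 7 mi; a point is covered iff (Δx)²+(Δy)² ≤ 7² = 49.
  Site C (8, 6): covers {Ashton, Brookfield, Calder, Granby, Holt} → 503
  Site A (4, 10): covers {Calder, Denby, Fenton, Granby, Holt} → 643
  Site B (8, 10): covers {Calder, Granby, Holt} → 443
  Site D (9, 8): covers {Calder, Granby, Holt} → 443
Maximum coverage at Site A: 643 registered voters.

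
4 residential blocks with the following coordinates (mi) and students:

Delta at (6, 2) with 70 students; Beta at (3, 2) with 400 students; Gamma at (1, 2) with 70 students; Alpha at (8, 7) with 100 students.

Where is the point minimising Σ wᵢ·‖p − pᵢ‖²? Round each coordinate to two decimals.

(3.89, 2.78)

The minimiser of Σwᵢ‖p−pᵢ‖² is the weighted centroid p* = (Σwᵢpᵢ)/(Σwᵢ).
Σwᵢ = 640.
Σwᵢxᵢ = 70·6 + 400·3 + 70·1 + 100·8 = 2490.
Σwᵢyᵢ = 70·2 + 400·2 + 70·2 + 100·7 = 1780.
x* = 2490/640 = 3.89, y* = 1780/640 = 2.78.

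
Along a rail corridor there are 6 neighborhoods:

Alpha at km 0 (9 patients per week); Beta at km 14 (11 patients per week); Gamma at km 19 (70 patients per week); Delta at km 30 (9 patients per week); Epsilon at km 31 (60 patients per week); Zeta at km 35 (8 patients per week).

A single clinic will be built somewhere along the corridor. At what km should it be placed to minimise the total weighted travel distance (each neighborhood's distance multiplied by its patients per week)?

x = 19

For a sum of weighted absolute distances on a line, the optimum is the weighted median (not the mean). Total weight W = 167; half-weight = 83.5.
Sort by position and accumulate weight:
  km 0 (Alpha, w=9) → cum 9
  km 14 (Beta, w=11) → cum 20
  km 19 (Gamma, w=70) → cum 90  ≥ 83.5 → median here
  km 30 (Delta, w=9) → cum 99
  km 31 (Epsilon, w=60) → cum 159
  km 35 (Zeta, w=8) → cum 167
Optimal location: km 19.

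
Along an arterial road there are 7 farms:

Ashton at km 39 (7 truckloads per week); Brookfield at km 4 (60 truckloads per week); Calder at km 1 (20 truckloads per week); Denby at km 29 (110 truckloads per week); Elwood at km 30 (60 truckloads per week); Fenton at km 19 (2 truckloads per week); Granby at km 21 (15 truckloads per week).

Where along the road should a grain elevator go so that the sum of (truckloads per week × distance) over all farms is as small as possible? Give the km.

For a sum of weighted absolute distances on a line, the optimum is the weighted median (not the mean). Total weight W = 274; half-weight = 137.
Sort by position and accumulate weight:
  km 1 (Calder, w=20) → cum 20
  km 4 (Brookfield, w=60) → cum 80
  km 19 (Fenton, w=2) → cum 82
  km 21 (Granby, w=15) → cum 97
  km 29 (Denby, w=110) → cum 207  ≥ 137 → median here
  km 30 (Elwood, w=60) → cum 267
  km 39 (Ashton, w=7) → cum 274
Optimal location: km 29.

x = 29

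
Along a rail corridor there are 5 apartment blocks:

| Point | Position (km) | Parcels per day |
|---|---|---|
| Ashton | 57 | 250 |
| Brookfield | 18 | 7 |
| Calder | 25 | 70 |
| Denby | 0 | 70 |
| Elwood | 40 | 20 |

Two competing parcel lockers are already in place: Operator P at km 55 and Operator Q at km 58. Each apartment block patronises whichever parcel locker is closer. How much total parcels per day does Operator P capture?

167

The indifferent point is the midpoint (55+58)/2 = 56.5; apartment blocks left of it (closer to Operator P at 55) go to Operator P, those right go to Operator Q.
  Denby at 0 (w=70) → Operator P
  Brookfield at 18 (w=7) → Operator P
  Calder at 25 (w=70) → Operator P
  Elwood at 40 (w=20) → Operator P
  Ashton at 57 (w=250) → Operator Q
Operator P captures 167; Operator Q captures 250.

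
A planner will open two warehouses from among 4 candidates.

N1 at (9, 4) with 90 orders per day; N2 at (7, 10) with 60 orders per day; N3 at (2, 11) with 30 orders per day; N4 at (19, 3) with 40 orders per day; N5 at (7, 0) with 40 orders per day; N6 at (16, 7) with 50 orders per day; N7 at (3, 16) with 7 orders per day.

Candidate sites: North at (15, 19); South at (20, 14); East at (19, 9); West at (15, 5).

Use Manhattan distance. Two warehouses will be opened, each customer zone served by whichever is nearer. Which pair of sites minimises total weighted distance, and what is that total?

{North, West}, total 2995

Evaluate every pair (each demand assigned to the nearer of the two):
  {North, West}: total = 2995
  {South, West}: total = 3023
  {East, West}: total = 3051
  {North, East}: total = 4135
  {South, East}: total = 4163
  {North, South}: total = 5755
Best pair: {North, West} with total 2995.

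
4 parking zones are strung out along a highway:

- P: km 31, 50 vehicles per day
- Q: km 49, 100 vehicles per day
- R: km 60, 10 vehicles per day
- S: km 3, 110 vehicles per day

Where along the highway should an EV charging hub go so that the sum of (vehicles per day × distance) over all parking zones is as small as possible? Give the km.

For a sum of weighted absolute distances on a line, the optimum is the weighted median (not the mean). Total weight W = 270; half-weight = 135.
Sort by position and accumulate weight:
  km 3 (S, w=110) → cum 110
  km 31 (P, w=50) → cum 160  ≥ 135 → median here
  km 49 (Q, w=100) → cum 260
  km 60 (R, w=10) → cum 270
Optimal location: km 31.

x = 31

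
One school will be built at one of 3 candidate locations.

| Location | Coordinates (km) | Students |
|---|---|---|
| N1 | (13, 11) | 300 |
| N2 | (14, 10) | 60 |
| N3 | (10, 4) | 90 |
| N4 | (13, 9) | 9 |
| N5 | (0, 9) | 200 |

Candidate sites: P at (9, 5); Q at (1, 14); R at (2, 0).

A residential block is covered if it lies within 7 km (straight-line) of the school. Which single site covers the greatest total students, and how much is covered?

Q, covering 200

Coverage radius r = 7 km; a point is covered iff (Δx)²+(Δy)² ≤ 7² = 49.
  P (9, 5): covers {N3, N4} → 99
  Q (1, 14): covers {N5} → 200
  R (2, 0): covers {none} → 0
Maximum coverage at Q: 200 students.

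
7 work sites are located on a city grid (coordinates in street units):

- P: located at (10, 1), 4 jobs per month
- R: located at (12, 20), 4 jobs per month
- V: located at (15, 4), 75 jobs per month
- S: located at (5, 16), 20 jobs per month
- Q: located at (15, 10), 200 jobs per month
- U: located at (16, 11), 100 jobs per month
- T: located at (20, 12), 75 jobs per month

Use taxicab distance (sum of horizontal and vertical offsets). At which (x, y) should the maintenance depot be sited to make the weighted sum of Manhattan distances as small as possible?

(15, 10)

Manhattan distance separates: Σwᵢ(|x−xᵢ|+|y−yᵢ|) = Σwᵢ|x−xᵢ| + Σwᵢ|y−yᵢ|, so x and y are optimised independently as 1-D weighted medians.
Total weight W = 478; half = 239.
x-coordinate, sorted with cumulative weight:
  x=5 (S, w=20) cum 20
  x=10 (P, w=4) cum 24
  x=12 (R, w=4) cum 28
  x=15 (V, w=75) cum 103
  x=15 (Q, w=200) cum 303  ← median
  x=16 (U, w=100) cum 403
  x=20 (T, w=75) cum 478
⇒ x* = 15
y-coordinate, sorted with cumulative weight:
  y=1 (P, w=4) cum 4
  y=4 (V, w=75) cum 79
  y=10 (Q, w=200) cum 279  ← median
  y=11 (U, w=100) cum 379
  y=12 (T, w=75) cum 454
  y=16 (S, w=20) cum 474
  y=20 (R, w=4) cum 478
⇒ y* = 10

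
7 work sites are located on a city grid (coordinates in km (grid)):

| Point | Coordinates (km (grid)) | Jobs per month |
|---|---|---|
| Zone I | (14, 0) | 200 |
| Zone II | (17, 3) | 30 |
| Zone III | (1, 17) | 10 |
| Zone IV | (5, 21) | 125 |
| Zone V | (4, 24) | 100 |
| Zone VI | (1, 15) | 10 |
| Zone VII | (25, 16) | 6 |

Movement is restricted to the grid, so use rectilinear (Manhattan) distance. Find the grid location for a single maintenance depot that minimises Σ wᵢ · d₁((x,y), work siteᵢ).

Manhattan distance separates: Σwᵢ(|x−xᵢ|+|y−yᵢ|) = Σwᵢ|x−xᵢ| + Σwᵢ|y−yᵢ|, so x and y are optimised independently as 1-D weighted medians.
Total weight W = 481; half = 240.5.
x-coordinate, sorted with cumulative weight:
  x=1 (Zone III, w=10) cum 10
  x=1 (Zone VI, w=10) cum 20
  x=4 (Zone V, w=100) cum 120
  x=5 (Zone IV, w=125) cum 245  ← median
  x=14 (Zone I, w=200) cum 445
  x=17 (Zone II, w=30) cum 475
  x=25 (Zone VII, w=6) cum 481
⇒ x* = 5
y-coordinate, sorted with cumulative weight:
  y=0 (Zone I, w=200) cum 200
  y=3 (Zone II, w=30) cum 230
  y=15 (Zone VI, w=10) cum 240
  y=16 (Zone VII, w=6) cum 246  ← median
  y=17 (Zone III, w=10) cum 256
  y=21 (Zone IV, w=125) cum 381
  y=24 (Zone V, w=100) cum 481
⇒ y* = 16

(5, 16)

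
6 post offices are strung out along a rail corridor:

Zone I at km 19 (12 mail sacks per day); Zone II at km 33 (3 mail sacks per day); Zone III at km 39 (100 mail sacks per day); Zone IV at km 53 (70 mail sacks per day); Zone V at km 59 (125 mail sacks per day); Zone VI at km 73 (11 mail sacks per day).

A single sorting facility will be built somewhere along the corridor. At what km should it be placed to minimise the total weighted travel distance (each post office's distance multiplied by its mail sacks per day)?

x = 53

For a sum of weighted absolute distances on a line, the optimum is the weighted median (not the mean). Total weight W = 321; half-weight = 160.5.
Sort by position and accumulate weight:
  km 19 (Zone I, w=12) → cum 12
  km 33 (Zone II, w=3) → cum 15
  km 39 (Zone III, w=100) → cum 115
  km 53 (Zone IV, w=70) → cum 185  ≥ 160.5 → median here
  km 59 (Zone V, w=125) → cum 310
  km 73 (Zone VI, w=11) → cum 321
Optimal location: km 53.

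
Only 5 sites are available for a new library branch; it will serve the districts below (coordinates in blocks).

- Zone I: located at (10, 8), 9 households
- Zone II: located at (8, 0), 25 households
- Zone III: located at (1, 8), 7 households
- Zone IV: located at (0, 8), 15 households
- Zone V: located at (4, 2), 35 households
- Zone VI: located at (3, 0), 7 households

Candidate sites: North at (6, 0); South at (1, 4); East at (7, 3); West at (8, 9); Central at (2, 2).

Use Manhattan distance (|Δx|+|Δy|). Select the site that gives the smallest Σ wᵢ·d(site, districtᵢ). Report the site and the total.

Central, total 586 blocks

Total weighted distance at each candidate:
  North (6, 0): total = 620
  South (1, 4): total = 712
  East (7, 3): total = 618
  West (8, 9): total = 926
  Central (2, 2): total = 586
Minimum is at Central with total 586 blocks.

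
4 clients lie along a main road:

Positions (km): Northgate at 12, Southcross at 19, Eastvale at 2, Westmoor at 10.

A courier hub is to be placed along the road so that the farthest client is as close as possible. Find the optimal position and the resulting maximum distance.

location 10.5, max distance 8.5

The 1-center on a line is the midpoint of the two extreme points: leftmost at 2, rightmost at 19.
Optimal location = (2 + 19)/2 = 10.5; maximum distance = (19 − 2)/2 = 8.5.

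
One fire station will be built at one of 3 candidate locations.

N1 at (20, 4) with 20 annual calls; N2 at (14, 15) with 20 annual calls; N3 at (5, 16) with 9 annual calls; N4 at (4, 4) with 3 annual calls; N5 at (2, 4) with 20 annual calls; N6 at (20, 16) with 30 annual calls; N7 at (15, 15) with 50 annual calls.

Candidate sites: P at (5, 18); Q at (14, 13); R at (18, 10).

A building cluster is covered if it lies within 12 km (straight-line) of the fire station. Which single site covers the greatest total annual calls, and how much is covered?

Q, covering 129

Coverage radius r = 12 km; a point is covered iff (Δx)²+(Δy)² ≤ 12² = 144.
  P (5, 18): covers {N2, N3, N7} → 79
  Q (14, 13): covers {N1, N2, N3, N6, N7} → 129
  R (18, 10): covers {N1, N2, N6, N7} → 120
Maximum coverage at Q: 129 annual calls.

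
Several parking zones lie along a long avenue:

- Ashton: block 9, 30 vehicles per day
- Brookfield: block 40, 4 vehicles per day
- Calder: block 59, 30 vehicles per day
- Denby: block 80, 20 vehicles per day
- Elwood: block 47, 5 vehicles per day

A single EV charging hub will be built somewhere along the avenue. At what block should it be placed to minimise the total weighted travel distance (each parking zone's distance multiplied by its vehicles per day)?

For a sum of weighted absolute distances on a line, the optimum is the weighted median (not the mean). Total weight W = 89; half-weight = 44.5.
Sort by position and accumulate weight:
  block 9 (Ashton, w=30) → cum 30
  block 40 (Brookfield, w=4) → cum 34
  block 47 (Elwood, w=5) → cum 39
  block 59 (Calder, w=30) → cum 69  ≥ 44.5 → median here
  block 80 (Denby, w=20) → cum 89
Optimal location: block 59.

x = 59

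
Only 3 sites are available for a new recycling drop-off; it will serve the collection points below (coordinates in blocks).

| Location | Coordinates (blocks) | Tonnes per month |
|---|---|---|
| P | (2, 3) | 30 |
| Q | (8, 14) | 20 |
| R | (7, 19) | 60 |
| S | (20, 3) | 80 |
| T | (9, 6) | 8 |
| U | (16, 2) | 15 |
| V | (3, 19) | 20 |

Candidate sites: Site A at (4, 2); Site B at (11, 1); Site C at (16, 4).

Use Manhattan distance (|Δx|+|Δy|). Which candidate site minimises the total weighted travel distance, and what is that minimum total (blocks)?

Total weighted distance at each candidate:
  Site A (4, 2): total = 3582
  Site B (11, 1): total = 3516
  Site C (16, 4): total = 3312
Minimum is at Site C with total 3312 blocks.

Site C, total 3312 blocks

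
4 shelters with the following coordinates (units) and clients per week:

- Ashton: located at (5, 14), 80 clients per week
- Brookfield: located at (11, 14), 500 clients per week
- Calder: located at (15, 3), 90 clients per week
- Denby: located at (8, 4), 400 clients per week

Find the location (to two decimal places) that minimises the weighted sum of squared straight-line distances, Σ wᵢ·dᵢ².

The minimiser of Σwᵢ‖p−pᵢ‖² is the weighted centroid p* = (Σwᵢpᵢ)/(Σwᵢ).
Σwᵢ = 1070.
Σwᵢxᵢ = 80·5 + 500·11 + 90·15 + 400·8 = 10450.
Σwᵢyᵢ = 80·14 + 500·14 + 90·3 + 400·4 = 9990.
x* = 10450/1070 = 9.77, y* = 9990/1070 = 9.34.

(9.77, 9.34)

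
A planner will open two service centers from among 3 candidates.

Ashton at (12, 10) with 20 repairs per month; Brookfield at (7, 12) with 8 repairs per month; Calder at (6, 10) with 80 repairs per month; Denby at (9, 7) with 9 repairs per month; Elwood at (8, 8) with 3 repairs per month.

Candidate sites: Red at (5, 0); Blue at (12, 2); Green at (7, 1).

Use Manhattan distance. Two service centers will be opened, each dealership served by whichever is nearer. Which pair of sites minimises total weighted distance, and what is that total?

Evaluate every pair (each demand assigned to the nearer of the two):
  {Blue, Green}: total = 1144
  {Red, Blue}: total = 1254
  {Red, Green}: total = 1264
Best pair: {Blue, Green} with total 1144.

{Blue, Green}, total 1144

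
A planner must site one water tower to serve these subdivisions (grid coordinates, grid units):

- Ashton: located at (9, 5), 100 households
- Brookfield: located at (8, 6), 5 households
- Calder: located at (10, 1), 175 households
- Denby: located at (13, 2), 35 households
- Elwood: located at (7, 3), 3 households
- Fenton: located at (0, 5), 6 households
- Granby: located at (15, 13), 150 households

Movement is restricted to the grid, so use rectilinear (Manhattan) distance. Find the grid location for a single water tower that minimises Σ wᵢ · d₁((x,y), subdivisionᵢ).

Manhattan distance separates: Σwᵢ(|x−xᵢ|+|y−yᵢ|) = Σwᵢ|x−xᵢ| + Σwᵢ|y−yᵢ|, so x and y are optimised independently as 1-D weighted medians.
Total weight W = 474; half = 237.
x-coordinate, sorted with cumulative weight:
  x=0 (Fenton, w=6) cum 6
  x=7 (Elwood, w=3) cum 9
  x=8 (Brookfield, w=5) cum 14
  x=9 (Ashton, w=100) cum 114
  x=10 (Calder, w=175) cum 289  ← median
  x=13 (Denby, w=35) cum 324
  x=15 (Granby, w=150) cum 474
⇒ x* = 10
y-coordinate, sorted with cumulative weight:
  y=1 (Calder, w=175) cum 175
  y=2 (Denby, w=35) cum 210
  y=3 (Elwood, w=3) cum 213
  y=5 (Ashton, w=100) cum 313  ← median
  y=5 (Fenton, w=6) cum 319
  y=6 (Brookfield, w=5) cum 324
  y=13 (Granby, w=150) cum 474
⇒ y* = 5

(10, 5)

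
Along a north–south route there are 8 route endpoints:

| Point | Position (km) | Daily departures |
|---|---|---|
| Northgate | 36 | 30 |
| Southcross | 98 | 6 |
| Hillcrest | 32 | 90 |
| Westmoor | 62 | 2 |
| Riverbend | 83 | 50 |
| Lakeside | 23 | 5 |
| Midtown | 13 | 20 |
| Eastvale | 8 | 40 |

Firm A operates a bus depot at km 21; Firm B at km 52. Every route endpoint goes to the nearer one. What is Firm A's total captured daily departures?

The indifferent point is the midpoint (21+52)/2 = 36.5; route endpoints left of it (closer to Firm A at 21) go to Firm A, those right go to Firm B.
  Eastvale at 8 (w=40) → Firm A
  Midtown at 13 (w=20) → Firm A
  Lakeside at 23 (w=5) → Firm A
  Hillcrest at 32 (w=90) → Firm A
  Northgate at 36 (w=30) → Firm A
  Westmoor at 62 (w=2) → Firm B
  Riverbend at 83 (w=50) → Firm B
  Southcross at 98 (w=6) → Firm B
Firm A captures 185; Firm B captures 58.

185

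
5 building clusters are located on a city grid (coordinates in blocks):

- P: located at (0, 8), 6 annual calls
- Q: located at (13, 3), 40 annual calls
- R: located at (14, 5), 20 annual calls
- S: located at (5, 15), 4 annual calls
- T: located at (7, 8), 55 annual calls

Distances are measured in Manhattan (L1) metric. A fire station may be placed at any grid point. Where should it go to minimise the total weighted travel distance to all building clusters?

Manhattan distance separates: Σwᵢ(|x−xᵢ|+|y−yᵢ|) = Σwᵢ|x−xᵢ| + Σwᵢ|y−yᵢ|, so x and y are optimised independently as 1-D weighted medians.
Total weight W = 125; half = 62.5.
x-coordinate, sorted with cumulative weight:
  x=0 (P, w=6) cum 6
  x=5 (S, w=4) cum 10
  x=7 (T, w=55) cum 65  ← median
  x=13 (Q, w=40) cum 105
  x=14 (R, w=20) cum 125
⇒ x* = 7
y-coordinate, sorted with cumulative weight:
  y=3 (Q, w=40) cum 40
  y=5 (R, w=20) cum 60
  y=8 (P, w=6) cum 66  ← median
  y=8 (T, w=55) cum 121
  y=15 (S, w=4) cum 125
⇒ y* = 8

(7, 8)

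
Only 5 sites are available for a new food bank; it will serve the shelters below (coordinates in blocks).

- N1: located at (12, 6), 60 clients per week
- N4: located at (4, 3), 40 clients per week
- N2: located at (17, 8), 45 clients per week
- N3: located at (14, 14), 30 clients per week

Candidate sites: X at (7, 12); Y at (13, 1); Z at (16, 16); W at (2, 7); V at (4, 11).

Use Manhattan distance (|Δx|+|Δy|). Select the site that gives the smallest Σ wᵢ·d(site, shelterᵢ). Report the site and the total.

Y, total 1715 blocks

Total weighted distance at each candidate:
  X (7, 12): total = 2040
  Y (13, 1): total = 1715
  Z (16, 16): total = 2365
  W (2, 7): total = 2190
  V (4, 11): total = 2210
Minimum is at Y with total 1715 blocks.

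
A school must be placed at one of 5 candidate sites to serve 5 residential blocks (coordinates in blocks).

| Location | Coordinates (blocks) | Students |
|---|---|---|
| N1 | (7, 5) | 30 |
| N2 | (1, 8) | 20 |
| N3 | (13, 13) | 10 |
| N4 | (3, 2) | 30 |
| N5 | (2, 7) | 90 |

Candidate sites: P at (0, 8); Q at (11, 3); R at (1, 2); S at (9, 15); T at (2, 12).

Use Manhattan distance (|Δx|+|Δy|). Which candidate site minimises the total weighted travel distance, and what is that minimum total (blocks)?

Total weighted distance at each candidate:
  P (0, 8): total = 1040
  Q (11, 3): total = 2040
  R (1, 2): total = 1220
  S (9, 15): total = 2640
  T (2, 12): total = 1360
Minimum is at P with total 1040 blocks.

P, total 1040 blocks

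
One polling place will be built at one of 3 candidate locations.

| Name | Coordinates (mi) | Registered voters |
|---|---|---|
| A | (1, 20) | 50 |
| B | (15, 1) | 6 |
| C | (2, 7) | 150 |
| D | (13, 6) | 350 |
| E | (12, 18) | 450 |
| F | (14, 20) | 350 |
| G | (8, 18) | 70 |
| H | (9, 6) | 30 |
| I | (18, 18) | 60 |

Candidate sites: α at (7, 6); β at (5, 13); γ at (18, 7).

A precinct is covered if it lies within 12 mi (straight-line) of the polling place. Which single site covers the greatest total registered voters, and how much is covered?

β, covering 1450

Coverage radius r = 12 mi; a point is covered iff (Δx)²+(Δy)² ≤ 12² = 144.
  α (7, 6): covers {B, C, D, H} → 536
  β (5, 13): covers {A, C, D, E, F, G, H} → 1450
  γ (18, 7): covers {B, D, H, I} → 446
Maximum coverage at β: 1450 registered voters.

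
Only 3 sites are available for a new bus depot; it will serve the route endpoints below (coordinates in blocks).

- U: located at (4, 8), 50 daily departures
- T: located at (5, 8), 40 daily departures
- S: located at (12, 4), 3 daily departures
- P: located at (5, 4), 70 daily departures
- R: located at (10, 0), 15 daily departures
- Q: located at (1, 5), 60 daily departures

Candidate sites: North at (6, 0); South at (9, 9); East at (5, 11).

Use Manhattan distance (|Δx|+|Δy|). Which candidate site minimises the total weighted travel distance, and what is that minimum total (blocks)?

East, total 1692 blocks

Total weighted distance at each candidate:
  North (6, 0): total = 1900
  South (9, 9): total = 2024
  East (5, 11): total = 1692
Minimum is at East with total 1692 blocks.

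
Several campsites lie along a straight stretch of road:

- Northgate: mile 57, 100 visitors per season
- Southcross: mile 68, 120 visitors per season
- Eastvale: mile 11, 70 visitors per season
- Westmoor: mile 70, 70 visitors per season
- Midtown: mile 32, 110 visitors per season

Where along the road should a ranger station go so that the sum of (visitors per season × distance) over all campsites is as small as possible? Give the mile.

x = 57

For a sum of weighted absolute distances on a line, the optimum is the weighted median (not the mean). Total weight W = 470; half-weight = 235.
Sort by position and accumulate weight:
  mile 11 (Eastvale, w=70) → cum 70
  mile 32 (Midtown, w=110) → cum 180
  mile 57 (Northgate, w=100) → cum 280  ≥ 235 → median here
  mile 68 (Southcross, w=120) → cum 400
  mile 70 (Westmoor, w=70) → cum 470
Optimal location: mile 57.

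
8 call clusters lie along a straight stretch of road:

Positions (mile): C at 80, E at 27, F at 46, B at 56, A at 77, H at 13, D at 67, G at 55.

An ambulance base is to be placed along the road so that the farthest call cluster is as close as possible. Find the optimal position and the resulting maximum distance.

The 1-center on a line is the midpoint of the two extreme points: leftmost at 13, rightmost at 80.
Optimal location = (13 + 80)/2 = 46.5; maximum distance = (80 − 13)/2 = 33.5.

location 46.5, max distance 33.5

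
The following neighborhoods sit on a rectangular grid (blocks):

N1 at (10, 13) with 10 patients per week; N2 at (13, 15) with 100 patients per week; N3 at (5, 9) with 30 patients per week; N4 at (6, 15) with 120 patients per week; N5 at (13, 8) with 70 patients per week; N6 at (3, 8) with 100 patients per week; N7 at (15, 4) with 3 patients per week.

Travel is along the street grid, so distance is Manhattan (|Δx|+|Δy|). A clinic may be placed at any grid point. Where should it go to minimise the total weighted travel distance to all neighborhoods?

(6, 15)

Manhattan distance separates: Σwᵢ(|x−xᵢ|+|y−yᵢ|) = Σwᵢ|x−xᵢ| + Σwᵢ|y−yᵢ|, so x and y are optimised independently as 1-D weighted medians.
Total weight W = 433; half = 216.5.
x-coordinate, sorted with cumulative weight:
  x=3 (N6, w=100) cum 100
  x=5 (N3, w=30) cum 130
  x=6 (N4, w=120) cum 250  ← median
  x=10 (N1, w=10) cum 260
  x=13 (N2, w=100) cum 360
  x=13 (N5, w=70) cum 430
  x=15 (N7, w=3) cum 433
⇒ x* = 6
y-coordinate, sorted with cumulative weight:
  y=4 (N7, w=3) cum 3
  y=8 (N5, w=70) cum 73
  y=8 (N6, w=100) cum 173
  y=9 (N3, w=30) cum 203
  y=13 (N1, w=10) cum 213
  y=15 (N2, w=100) cum 313  ← median
  y=15 (N4, w=120) cum 433
⇒ y* = 15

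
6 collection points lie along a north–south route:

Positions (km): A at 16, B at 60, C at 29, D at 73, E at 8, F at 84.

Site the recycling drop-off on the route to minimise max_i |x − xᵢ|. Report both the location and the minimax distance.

location 46, max distance 38

The 1-center on a line is the midpoint of the two extreme points: leftmost at 8, rightmost at 84.
Optimal location = (8 + 84)/2 = 46; maximum distance = (84 − 8)/2 = 38.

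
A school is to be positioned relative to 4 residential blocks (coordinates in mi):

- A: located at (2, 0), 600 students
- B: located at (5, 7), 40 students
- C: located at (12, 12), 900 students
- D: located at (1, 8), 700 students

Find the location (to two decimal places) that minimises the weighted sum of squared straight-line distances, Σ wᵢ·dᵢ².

The minimiser of Σwᵢ‖p−pᵢ‖² is the weighted centroid p* = (Σwᵢpᵢ)/(Σwᵢ).
Σwᵢ = 2240.
Σwᵢxᵢ = 600·2 + 40·5 + 900·12 + 700·1 = 12900.
Σwᵢyᵢ = 600·0 + 40·7 + 900·12 + 700·8 = 16680.
x* = 12900/2240 = 5.76, y* = 16680/2240 = 7.45.

(5.76, 7.45)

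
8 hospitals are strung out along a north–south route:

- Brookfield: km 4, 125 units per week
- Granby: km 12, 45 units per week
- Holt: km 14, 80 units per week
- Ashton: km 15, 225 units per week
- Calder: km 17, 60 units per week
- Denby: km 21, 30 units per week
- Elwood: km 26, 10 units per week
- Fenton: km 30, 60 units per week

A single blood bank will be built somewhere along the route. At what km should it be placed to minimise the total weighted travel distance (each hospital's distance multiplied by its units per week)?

x = 15

For a sum of weighted absolute distances on a line, the optimum is the weighted median (not the mean). Total weight W = 635; half-weight = 317.5.
Sort by position and accumulate weight:
  km 4 (Brookfield, w=125) → cum 125
  km 12 (Granby, w=45) → cum 170
  km 14 (Holt, w=80) → cum 250
  km 15 (Ashton, w=225) → cum 475  ≥ 317.5 → median here
  km 17 (Calder, w=60) → cum 535
  km 21 (Denby, w=30) → cum 565
  km 26 (Elwood, w=10) → cum 575
  km 30 (Fenton, w=60) → cum 635
Optimal location: km 15.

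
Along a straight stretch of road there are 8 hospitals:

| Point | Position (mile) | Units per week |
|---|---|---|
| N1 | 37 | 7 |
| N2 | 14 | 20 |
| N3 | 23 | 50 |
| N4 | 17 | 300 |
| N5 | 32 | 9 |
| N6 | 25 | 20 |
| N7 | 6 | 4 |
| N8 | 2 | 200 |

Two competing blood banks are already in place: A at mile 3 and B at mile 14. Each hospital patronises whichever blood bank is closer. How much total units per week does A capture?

204

The indifferent point is the midpoint (3+14)/2 = 8.5; hospitals left of it (closer to A at 3) go to A, those right go to B.
  N8 at 2 (w=200) → A
  N7 at 6 (w=4) → A
  N2 at 14 (w=20) → B
  N4 at 17 (w=300) → B
  N3 at 23 (w=50) → B
  N6 at 25 (w=20) → B
  N5 at 32 (w=9) → B
  N1 at 37 (w=7) → B
A captures 204; B captures 406.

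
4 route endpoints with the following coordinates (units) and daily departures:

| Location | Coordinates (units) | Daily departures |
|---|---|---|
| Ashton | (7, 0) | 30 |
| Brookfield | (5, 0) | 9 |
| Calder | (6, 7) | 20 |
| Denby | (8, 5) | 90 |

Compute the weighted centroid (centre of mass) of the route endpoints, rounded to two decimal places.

(7.35, 3.96)

The minimiser of Σwᵢ‖p−pᵢ‖² is the weighted centroid p* = (Σwᵢpᵢ)/(Σwᵢ).
Σwᵢ = 149.
Σwᵢxᵢ = 30·7 + 9·5 + 20·6 + 90·8 = 1095.
Σwᵢyᵢ = 30·0 + 9·0 + 20·7 + 90·5 = 590.
x* = 1095/149 = 7.35, y* = 590/149 = 3.96.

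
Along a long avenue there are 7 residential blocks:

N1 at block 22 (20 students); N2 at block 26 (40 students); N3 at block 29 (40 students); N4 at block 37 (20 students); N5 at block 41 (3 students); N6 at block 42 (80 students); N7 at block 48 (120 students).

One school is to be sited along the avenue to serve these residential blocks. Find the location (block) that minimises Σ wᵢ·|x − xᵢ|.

x = 42

For a sum of weighted absolute distances on a line, the optimum is the weighted median (not the mean). Total weight W = 323; half-weight = 161.5.
Sort by position and accumulate weight:
  block 22 (N1, w=20) → cum 20
  block 26 (N2, w=40) → cum 60
  block 29 (N3, w=40) → cum 100
  block 37 (N4, w=20) → cum 120
  block 41 (N5, w=3) → cum 123
  block 42 (N6, w=80) → cum 203  ≥ 161.5 → median here
  block 48 (N7, w=120) → cum 323
Optimal location: block 42.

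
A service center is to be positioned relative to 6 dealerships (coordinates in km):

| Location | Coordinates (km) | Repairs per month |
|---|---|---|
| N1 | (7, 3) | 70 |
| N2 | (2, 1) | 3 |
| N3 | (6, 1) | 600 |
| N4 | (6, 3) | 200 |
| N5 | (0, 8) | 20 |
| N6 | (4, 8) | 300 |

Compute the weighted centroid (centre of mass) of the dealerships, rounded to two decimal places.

The minimiser of Σwᵢ‖p−pᵢ‖² is the weighted centroid p* = (Σwᵢpᵢ)/(Σwᵢ).
Σwᵢ = 1193.
Σwᵢxᵢ = 70·7 + 3·2 + 600·6 + 200·6 + 20·0 + 300·4 = 6496.
Σwᵢyᵢ = 70·3 + 3·1 + 600·1 + 200·3 + 20·8 + 300·8 = 3973.
x* = 6496/1193 = 5.45, y* = 3973/1193 = 3.33.

(5.45, 3.33)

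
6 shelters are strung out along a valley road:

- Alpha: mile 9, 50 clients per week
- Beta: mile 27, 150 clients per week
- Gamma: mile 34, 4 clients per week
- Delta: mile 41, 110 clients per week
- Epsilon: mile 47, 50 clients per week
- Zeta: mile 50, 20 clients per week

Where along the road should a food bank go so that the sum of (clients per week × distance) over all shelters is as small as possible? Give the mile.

For a sum of weighted absolute distances on a line, the optimum is the weighted median (not the mean). Total weight W = 384; half-weight = 192.
Sort by position and accumulate weight:
  mile 9 (Alpha, w=50) → cum 50
  mile 27 (Beta, w=150) → cum 200  ≥ 192 → median here
  mile 34 (Gamma, w=4) → cum 204
  mile 41 (Delta, w=110) → cum 314
  mile 47 (Epsilon, w=50) → cum 364
  mile 50 (Zeta, w=20) → cum 384
Optimal location: mile 27.

x = 27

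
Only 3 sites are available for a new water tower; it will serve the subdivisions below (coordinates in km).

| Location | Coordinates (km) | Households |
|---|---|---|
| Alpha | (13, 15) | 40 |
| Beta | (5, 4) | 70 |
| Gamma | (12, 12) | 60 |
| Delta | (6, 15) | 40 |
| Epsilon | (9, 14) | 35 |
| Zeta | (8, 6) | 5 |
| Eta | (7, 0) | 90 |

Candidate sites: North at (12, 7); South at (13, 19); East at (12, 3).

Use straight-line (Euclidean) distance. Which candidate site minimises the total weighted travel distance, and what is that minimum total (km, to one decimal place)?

North, total 2617.0 km

Total weighted distance at each candidate:
  North (12, 7): total = 2617.0
  South (13, 19): total = 4183.7
  East (12, 3): total = 3002.1
Minimum is at North with total 2617.0 km.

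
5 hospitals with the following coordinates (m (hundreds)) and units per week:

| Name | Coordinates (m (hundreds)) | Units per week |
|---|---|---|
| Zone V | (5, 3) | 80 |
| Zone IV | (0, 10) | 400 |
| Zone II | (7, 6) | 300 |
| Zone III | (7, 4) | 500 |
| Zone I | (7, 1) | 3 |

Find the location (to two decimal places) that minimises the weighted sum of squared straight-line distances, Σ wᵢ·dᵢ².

The minimiser of Σwᵢ‖p−pᵢ‖² is the weighted centroid p* = (Σwᵢpᵢ)/(Σwᵢ).
Σwᵢ = 1283.
Σwᵢxᵢ = 80·5 + 400·0 + 300·7 + 500·7 + 3·7 = 6021.
Σwᵢyᵢ = 80·3 + 400·10 + 300·6 + 500·4 + 3·1 = 8043.
x* = 6021/1283 = 4.69, y* = 8043/1283 = 6.27.

(4.69, 6.27)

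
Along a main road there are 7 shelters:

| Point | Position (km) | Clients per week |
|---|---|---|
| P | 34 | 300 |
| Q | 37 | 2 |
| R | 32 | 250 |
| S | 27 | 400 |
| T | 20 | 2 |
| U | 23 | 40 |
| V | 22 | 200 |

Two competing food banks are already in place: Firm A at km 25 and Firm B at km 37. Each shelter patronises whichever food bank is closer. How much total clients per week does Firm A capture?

The indifferent point is the midpoint (25+37)/2 = 31; shelters left of it (closer to Firm A at 25) go to Firm A, those right go to Firm B.
  T at 20 (w=2) → Firm A
  V at 22 (w=200) → Firm A
  U at 23 (w=40) → Firm A
  S at 27 (w=400) → Firm A
  R at 32 (w=250) → Firm B
  P at 34 (w=300) → Firm B
  Q at 37 (w=2) → Firm B
Firm A captures 642; Firm B captures 552.

642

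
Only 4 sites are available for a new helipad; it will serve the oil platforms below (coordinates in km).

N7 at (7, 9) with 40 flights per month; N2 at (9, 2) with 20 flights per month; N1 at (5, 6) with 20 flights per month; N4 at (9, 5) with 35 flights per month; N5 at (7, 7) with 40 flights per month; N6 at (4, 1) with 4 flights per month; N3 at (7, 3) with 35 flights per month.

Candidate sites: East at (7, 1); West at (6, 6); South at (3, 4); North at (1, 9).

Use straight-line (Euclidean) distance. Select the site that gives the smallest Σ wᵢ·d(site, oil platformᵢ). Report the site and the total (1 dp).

West, total 546.0 km

Total weighted distance at each candidate:
  East (7, 1): total = 950.9
  West (6, 6): total = 546.0
  South (3, 4): total = 1009.0
  North (1, 9): total = 1449.8
Minimum is at West with total 546.0 km.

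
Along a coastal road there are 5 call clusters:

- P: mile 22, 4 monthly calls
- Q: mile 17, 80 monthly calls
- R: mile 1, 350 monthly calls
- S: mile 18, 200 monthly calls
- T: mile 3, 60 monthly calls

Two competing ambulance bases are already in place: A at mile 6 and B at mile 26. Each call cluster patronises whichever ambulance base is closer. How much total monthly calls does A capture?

410

The indifferent point is the midpoint (6+26)/2 = 16; call clusters left of it (closer to A at 6) go to A, those right go to B.
  R at 1 (w=350) → A
  T at 3 (w=60) → A
  Q at 17 (w=80) → B
  S at 18 (w=200) → B
  P at 22 (w=4) → B
A captures 410; B captures 284.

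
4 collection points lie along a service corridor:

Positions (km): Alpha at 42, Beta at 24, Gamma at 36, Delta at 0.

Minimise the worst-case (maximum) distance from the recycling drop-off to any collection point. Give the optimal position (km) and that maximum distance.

The 1-center on a line is the midpoint of the two extreme points: leftmost at 0, rightmost at 42.
Optimal location = (0 + 42)/2 = 21; maximum distance = (42 − 0)/2 = 21.

location 21, max distance 21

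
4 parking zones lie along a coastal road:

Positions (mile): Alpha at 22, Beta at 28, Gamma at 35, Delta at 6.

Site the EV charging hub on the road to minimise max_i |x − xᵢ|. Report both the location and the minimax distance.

location 20.5, max distance 14.5

The 1-center on a line is the midpoint of the two extreme points: leftmost at 6, rightmost at 35.
Optimal location = (6 + 35)/2 = 20.5; maximum distance = (35 − 6)/2 = 14.5.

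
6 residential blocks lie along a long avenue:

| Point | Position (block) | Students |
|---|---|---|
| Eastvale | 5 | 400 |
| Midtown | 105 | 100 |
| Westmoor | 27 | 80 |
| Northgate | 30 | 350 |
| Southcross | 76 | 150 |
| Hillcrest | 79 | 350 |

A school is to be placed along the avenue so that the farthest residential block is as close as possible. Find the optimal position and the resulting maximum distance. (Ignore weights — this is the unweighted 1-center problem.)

location 55, max distance 50

The 1-center on a line is the midpoint of the two extreme points: leftmost at 5, rightmost at 105.
Optimal location = (5 + 105)/2 = 55; maximum distance = (105 − 5)/2 = 50.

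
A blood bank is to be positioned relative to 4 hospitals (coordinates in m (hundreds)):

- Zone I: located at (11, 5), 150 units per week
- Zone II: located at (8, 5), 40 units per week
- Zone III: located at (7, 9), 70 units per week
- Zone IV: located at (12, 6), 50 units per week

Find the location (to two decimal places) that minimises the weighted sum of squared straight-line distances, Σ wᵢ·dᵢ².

(9.87, 6.06)

The minimiser of Σwᵢ‖p−pᵢ‖² is the weighted centroid p* = (Σwᵢpᵢ)/(Σwᵢ).
Σwᵢ = 310.
Σwᵢxᵢ = 150·11 + 40·8 + 70·7 + 50·12 = 3060.
Σwᵢyᵢ = 150·5 + 40·5 + 70·9 + 50·6 = 1880.
x* = 3060/310 = 9.87, y* = 1880/310 = 6.06.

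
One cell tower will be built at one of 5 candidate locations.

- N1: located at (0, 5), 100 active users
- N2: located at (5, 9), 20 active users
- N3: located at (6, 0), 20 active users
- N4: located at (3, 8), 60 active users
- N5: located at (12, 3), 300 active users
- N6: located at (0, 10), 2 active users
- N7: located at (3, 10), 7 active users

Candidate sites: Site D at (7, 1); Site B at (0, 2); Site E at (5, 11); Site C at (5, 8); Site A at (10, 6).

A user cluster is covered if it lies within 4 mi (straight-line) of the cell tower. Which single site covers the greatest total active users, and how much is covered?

Coverage radius r = 4 mi; a point is covered iff (Δx)²+(Δy)² ≤ 4² = 16.
  Site D (7, 1): covers {N3} → 20
  Site B (0, 2): covers {N1} → 100
  Site E (5, 11): covers {N2, N4, N7} → 87
  Site C (5, 8): covers {N2, N4, N7} → 87
  Site A (10, 6): covers {N5} → 300
Maximum coverage at Site A: 300 active users.

Site A, covering 300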